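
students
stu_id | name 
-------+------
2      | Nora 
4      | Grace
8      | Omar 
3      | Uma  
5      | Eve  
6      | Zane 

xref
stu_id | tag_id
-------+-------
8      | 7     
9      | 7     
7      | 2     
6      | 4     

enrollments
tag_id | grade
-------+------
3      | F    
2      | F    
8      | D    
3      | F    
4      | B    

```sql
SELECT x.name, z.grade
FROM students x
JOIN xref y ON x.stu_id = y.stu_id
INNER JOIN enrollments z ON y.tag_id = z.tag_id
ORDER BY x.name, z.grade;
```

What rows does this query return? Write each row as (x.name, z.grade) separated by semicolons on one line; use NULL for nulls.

(Zane, B)

Joins associate left-to-right: students INNER JOIN xref on stu_id gives 2 intermediate row(s).
Then INNER JOIN `enrollments z` on tag_id: keep only rows whose y.tag_id appears in z.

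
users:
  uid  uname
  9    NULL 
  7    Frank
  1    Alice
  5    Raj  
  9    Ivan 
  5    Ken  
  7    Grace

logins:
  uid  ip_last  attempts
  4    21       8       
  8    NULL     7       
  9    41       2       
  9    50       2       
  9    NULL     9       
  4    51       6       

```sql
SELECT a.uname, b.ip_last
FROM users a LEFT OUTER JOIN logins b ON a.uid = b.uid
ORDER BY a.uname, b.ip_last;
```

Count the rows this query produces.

11

LEFT JOIN keeps every row from `users`; unmatched rows get NULL for `logins`'s columns.
Matching on a.uid = b.uid.
- a[0] uid=9 → 3 match(es) in b → 3 row(s).
- a[1] uid=7 → no match; kept with NULLs on the b side.
- a[2] uid=1 → no match; kept with NULLs on the b side.
- a[3] uid=5 → no match; kept with NULLs on the b side.
- a[4] uid=9 → 3 match(es) in b → 3 row(s).
- a[5] uid=5 → no match; kept with NULLs on the b side.
- a[6] uid=7 → no match; kept with NULLs on the b side.
Total: 6 matched + 5 padded = 11 rows.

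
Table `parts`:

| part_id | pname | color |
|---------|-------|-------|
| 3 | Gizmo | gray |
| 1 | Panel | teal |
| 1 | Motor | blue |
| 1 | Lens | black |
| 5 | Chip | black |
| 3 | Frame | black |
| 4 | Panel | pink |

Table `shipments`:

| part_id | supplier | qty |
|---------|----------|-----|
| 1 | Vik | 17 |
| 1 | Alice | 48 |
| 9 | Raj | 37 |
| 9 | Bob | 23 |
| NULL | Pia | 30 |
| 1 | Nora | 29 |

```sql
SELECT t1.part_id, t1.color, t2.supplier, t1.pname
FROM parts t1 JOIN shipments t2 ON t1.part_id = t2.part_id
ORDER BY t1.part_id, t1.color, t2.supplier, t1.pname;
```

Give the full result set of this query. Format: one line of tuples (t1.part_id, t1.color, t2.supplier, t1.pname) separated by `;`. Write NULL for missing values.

INNER JOIN keeps only pairs where the ON condition holds.
Matching on t1.part_id = t2.part_id. A NULL in a compared column never satisfies the condition.
- part_id=3: no matching t2 row, dropped.
- part_id=1: 3 matching t2 row(s), so 3 row(s) emitted.
- part_id=1: 3 matching t2 row(s), so 3 row(s) emitted.
- part_id=1: 3 matching t2 row(s), so 3 row(s) emitted.
- part_id=5: no matching t2 row, dropped.
- part_id=3: no matching t2 row, dropped.
- part_id=4: no matching t2 row, dropped.
After projecting and ordering:
t1.part_id | t1.color | t2.supplier | t1.pname
1 | black | Alice | Lens
1 | black | Nora | Lens
1 | black | Vik | Lens
1 | blue | Alice | Motor
1 | blue | Nora | Motor
1 | blue | Vik | Motor
1 | teal | Alice | Panel
1 | teal | Nora | Panel
1 | teal | Vik | Panel

(1, black, Alice, Lens); (1, black, Nora, Lens); (1, black, Vik, Lens); (1, blue, Alice, Motor); (1, blue, Nora, Motor); (1, blue, Vik, Motor); (1, teal, Alice, Panel); (1, teal, Nora, Panel); (1, teal, Vik, Panel)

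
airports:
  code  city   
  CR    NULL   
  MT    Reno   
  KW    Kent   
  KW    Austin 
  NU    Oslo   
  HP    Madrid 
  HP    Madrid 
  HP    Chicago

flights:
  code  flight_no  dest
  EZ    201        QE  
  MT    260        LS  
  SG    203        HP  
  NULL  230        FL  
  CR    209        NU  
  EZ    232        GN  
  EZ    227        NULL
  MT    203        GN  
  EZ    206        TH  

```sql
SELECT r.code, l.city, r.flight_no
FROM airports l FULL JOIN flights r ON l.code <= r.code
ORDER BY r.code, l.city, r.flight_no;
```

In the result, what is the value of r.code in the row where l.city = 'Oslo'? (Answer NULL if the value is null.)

SG

FULL OUTER JOIN keeps every row from both sides; unmatched rows get NULL for the other side's columns.
Matching on l.code <= r.code. A NULL in a compared column never satisfies the condition.
- l[0] code=CR → 8 match(es) in r → 8 row(s).
- l[1] code=MT → 3 match(es) in r → 3 row(s).
- l[2] code=KW → 3 match(es) in r → 3 row(s).
- l[3] code=KW → 3 match(es) in r → 3 row(s).
- l[4] code=NU → 1 match(es) in r → 1 row(s).
- l[5] code=HP → 3 match(es) in r → 3 row(s).
- l[6] code=HP → 3 match(es) in r → 3 row(s).
- l[7] code=HP → 3 match(es) in r → 3 row(s).
- plus 1 unmatched r row(s), each kept with NULL l columns.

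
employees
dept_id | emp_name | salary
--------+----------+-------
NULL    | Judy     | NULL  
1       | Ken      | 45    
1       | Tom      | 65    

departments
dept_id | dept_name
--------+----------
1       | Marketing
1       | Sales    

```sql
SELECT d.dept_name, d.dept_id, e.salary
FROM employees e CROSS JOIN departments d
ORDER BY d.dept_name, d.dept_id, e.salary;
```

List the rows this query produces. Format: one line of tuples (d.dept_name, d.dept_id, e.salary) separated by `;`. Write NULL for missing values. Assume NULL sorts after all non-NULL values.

(Marketing, 1, 45); (Marketing, 1, 65); (Marketing, 1, NULL); (Sales, 1, 45); (Sales, 1, 65); (Sales, 1, NULL)

CROSS JOIN pairs every row of `employees` with every row of `departments`: 3 × 2 = 6 rows.
After projecting and ordering:
d.dept_name | d.dept_id | e.salary
Marketing | 1 | 45
Marketing | 1 | 65
Marketing | 1 | NULL
Sales | 1 | 45
Sales | 1 | 65
Sales | 1 | NULL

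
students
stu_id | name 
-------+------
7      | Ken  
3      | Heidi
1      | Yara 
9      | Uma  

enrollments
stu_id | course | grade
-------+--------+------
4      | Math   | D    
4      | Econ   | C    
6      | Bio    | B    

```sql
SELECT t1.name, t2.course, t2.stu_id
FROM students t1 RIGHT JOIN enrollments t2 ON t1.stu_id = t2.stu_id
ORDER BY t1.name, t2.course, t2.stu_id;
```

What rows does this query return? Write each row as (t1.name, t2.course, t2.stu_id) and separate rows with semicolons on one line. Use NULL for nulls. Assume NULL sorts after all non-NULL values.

RIGHT JOIN keeps every row from `enrollments`; unmatched rows get NULL for `students`'s columns.
Matching on t1.stu_id = t2.stu_id.
Matched pairs: 0; unmatched t2 rows kept: 3.

(NULL, Bio, 6); (NULL, Econ, 4); (NULL, Math, 4)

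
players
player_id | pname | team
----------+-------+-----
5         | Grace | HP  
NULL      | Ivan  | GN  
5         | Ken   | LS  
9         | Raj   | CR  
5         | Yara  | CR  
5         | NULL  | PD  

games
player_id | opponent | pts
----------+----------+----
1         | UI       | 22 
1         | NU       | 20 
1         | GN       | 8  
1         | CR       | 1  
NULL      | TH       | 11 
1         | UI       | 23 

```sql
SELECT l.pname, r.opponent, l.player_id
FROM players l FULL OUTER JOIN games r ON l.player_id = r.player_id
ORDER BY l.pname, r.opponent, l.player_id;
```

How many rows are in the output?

FULL OUTER JOIN keeps every row from both sides; unmatched rows get NULL for the other side's columns.
Matching on l.player_id = r.player_id. A NULL in a compared column never satisfies the condition.
Matched pairs: 0; unmatched l rows kept: 6; unmatched r rows kept: 6.
Total: 0 matched + 12 padded = 12 rows.

12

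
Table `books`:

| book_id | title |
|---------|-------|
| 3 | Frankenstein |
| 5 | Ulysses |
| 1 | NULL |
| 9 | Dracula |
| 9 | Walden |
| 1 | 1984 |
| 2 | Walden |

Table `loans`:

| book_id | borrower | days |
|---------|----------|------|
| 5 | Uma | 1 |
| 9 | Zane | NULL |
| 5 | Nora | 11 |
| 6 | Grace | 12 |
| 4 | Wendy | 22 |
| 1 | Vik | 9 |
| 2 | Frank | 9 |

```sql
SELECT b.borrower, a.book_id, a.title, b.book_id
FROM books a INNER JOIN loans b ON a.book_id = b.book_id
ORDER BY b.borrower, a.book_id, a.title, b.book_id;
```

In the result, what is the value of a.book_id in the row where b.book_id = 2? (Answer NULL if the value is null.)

2

INNER JOIN keeps only pairs where the ON condition holds.
Matching on a.book_id = b.book_id.
- a[0] book_id=3 → no match; dropped.
- a[1] book_id=5 → 2 match(es) in b → 2 row(s).
- a[2] book_id=1 → 1 match(es) in b → 1 row(s).
- a[3] book_id=9 → 1 match(es) in b → 1 row(s).
- a[4] book_id=9 → 1 match(es) in b → 1 row(s).
- a[5] book_id=1 → 1 match(es) in b → 1 row(s).
- a[6] book_id=2 → 1 match(es) in b → 1 row(s).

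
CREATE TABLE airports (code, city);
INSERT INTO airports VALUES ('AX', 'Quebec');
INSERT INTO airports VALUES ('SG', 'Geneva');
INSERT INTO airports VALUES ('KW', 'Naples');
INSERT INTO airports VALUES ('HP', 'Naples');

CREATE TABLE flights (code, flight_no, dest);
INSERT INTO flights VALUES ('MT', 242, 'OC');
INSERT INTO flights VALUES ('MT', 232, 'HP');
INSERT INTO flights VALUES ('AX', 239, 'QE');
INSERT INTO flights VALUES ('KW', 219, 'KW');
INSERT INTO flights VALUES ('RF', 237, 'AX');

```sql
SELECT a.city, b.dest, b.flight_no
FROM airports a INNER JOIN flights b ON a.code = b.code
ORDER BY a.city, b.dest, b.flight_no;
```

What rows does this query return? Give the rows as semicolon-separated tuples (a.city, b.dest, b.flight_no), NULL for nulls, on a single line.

INNER JOIN keeps only pairs where the ON condition holds.
Matching on a.code = b.code.
- code=AX: 1 matching b row(s), so 1 row(s) emitted.
- code=SG: no matching b row, dropped.
- code=KW: 1 matching b row(s), so 1 row(s) emitted.
- code=HP: no matching b row, dropped.
After projecting and ordering:
a.city | b.dest | b.flight_no
Naples | KW | 219
Quebec | QE | 239

(Naples, KW, 219); (Quebec, QE, 239)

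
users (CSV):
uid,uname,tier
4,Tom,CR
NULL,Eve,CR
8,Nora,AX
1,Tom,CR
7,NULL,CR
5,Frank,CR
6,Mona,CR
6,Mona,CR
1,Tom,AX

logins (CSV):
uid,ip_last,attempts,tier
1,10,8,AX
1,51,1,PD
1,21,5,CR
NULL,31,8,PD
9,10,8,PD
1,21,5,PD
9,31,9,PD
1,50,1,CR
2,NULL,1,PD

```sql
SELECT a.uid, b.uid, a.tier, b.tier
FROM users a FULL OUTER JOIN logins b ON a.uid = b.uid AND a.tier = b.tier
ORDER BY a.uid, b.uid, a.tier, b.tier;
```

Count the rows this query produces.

16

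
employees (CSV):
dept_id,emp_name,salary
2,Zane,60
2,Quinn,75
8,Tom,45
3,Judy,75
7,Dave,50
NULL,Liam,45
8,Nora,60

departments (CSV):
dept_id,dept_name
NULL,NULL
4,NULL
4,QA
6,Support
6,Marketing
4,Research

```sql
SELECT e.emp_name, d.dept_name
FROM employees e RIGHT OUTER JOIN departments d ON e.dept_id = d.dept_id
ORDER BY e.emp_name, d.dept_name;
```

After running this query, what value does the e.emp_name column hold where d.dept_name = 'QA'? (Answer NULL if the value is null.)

RIGHT JOIN keeps every row from `departments`; unmatched rows get NULL for `employees`'s columns.
Matching on e.dept_id = d.dept_id. A NULL in a compared column never satisfies the condition.
- e[0] dept_id=2 → no match.
- e[1] dept_id=2 → no match.
- e[2] dept_id=8 → no match.
- e[3] dept_id=3 → no match.
- e[4] dept_id=7 → no match.
- e[5] dept_id=NULL → no match.
- e[6] dept_id=8 → no match.
- 6 d row(s) had no e match → kept, e columns NULL.

NULL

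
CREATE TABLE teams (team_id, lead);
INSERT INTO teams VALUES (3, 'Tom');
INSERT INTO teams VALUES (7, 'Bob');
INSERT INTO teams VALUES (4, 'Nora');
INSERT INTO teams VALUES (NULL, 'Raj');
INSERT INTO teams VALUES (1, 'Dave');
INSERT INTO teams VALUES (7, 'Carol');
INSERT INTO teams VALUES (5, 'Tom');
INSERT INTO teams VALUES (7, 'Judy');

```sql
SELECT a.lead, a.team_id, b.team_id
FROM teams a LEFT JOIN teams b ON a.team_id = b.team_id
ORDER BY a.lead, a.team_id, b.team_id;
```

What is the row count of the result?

14

LEFT JOIN keeps every row from `teams a`; unmatched rows get NULL for `teams b`'s columns.
Matching on a.team_id = b.team_id. A NULL in a compared column never satisfies the condition.
Matched pairs: 13; unmatched a rows kept: 1.
Total: 13 matched + 1 padded = 14 rows.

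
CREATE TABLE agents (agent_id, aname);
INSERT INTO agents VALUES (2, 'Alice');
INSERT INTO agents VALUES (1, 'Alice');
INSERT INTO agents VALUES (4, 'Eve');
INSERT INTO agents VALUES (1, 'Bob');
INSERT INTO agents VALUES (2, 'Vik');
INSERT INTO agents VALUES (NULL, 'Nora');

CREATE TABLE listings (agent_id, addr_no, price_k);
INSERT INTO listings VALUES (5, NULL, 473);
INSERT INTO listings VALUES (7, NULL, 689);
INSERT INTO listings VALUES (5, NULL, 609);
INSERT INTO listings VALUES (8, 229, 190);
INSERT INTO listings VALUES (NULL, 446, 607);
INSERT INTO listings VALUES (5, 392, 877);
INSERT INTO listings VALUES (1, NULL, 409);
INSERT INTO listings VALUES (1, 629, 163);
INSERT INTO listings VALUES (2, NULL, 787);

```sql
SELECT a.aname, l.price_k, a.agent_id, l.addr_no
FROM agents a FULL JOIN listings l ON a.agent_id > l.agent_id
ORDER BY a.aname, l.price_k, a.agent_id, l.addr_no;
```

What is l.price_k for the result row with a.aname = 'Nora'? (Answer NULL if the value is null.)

NULL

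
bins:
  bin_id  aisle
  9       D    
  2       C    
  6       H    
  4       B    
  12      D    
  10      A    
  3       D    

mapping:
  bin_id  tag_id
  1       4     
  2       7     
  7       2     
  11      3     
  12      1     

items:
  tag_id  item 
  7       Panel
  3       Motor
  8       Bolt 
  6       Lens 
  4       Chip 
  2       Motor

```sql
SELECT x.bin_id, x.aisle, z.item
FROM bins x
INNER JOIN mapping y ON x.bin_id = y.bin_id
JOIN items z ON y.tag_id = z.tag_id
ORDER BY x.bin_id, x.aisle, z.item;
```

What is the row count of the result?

1

Joins associate left-to-right: bins INNER JOIN mapping on bin_id gives 2 intermediate row(s).
Then INNER JOIN `items z` on tag_id: keep only rows whose y.tag_id appears in z.
Result: 1 row(s).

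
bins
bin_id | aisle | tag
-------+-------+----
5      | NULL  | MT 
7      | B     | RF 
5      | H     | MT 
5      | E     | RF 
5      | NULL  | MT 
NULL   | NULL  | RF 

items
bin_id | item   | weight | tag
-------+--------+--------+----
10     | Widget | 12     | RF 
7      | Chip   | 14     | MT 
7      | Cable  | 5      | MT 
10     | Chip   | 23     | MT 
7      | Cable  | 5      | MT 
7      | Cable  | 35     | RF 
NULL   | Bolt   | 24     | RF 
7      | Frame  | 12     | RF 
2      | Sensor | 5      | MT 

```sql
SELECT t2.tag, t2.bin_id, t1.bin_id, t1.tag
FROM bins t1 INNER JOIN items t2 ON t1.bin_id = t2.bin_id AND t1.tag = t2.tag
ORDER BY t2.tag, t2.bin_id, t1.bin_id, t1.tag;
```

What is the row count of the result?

2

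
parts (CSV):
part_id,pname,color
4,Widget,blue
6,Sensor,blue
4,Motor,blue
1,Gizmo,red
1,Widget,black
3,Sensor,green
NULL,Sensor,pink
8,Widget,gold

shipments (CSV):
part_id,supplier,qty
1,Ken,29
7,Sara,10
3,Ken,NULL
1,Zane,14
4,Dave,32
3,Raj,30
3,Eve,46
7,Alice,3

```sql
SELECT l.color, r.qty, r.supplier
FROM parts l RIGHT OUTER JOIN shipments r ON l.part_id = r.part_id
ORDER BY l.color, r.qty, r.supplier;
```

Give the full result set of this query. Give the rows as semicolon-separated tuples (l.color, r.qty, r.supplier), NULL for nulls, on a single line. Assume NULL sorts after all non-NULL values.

RIGHT JOIN keeps every row from `shipments`; unmatched rows get NULL for `parts`'s columns.
Matching on l.part_id = r.part_id. A NULL in a compared column never satisfies the condition.
- part_id=4: 1 matching r row(s), so 1 row(s) emitted.
- part_id=6: no matching r row.
- part_id=4: 1 matching r row(s), so 1 row(s) emitted.
- part_id=1: 2 matching r row(s), so 2 row(s) emitted.
- part_id=1: 2 matching r row(s), so 2 row(s) emitted.
- part_id=3: 3 matching r row(s), so 3 row(s) emitted.
- part_id=NULL: no matching r row.
- part_id=8: no matching r row.
- plus 2 unmatched r row(s), each kept with NULL l columns.

(black, 14, Zane); (black, 29, Ken); (blue, 32, Dave); (blue, 32, Dave); (green, 30, Raj); (green, 46, Eve); (green, NULL, Ken); (red, 14, Zane); (red, 29, Ken); (NULL, 3, Alice); (NULL, 10, Sara)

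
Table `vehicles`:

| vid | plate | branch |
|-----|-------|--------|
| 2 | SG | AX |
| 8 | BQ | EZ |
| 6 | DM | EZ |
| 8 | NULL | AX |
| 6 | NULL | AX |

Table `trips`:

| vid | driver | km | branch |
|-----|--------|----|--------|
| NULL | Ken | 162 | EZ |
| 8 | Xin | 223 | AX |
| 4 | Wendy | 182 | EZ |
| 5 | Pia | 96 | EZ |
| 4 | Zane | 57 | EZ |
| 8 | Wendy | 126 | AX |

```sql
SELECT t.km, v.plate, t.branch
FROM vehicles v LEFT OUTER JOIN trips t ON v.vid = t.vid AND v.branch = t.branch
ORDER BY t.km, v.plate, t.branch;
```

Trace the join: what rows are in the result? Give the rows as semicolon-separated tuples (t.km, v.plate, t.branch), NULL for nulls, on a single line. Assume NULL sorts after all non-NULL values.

(126, NULL, AX); (223, NULL, AX); (NULL, BQ, NULL); (NULL, DM, NULL); (NULL, SG, NULL); (NULL, NULL, NULL)

LEFT JOIN keeps every row from `vehicles`; unmatched rows get NULL for `trips`'s columns.
Matching on v.vid = t.vid AND v.branch = t.branch. A NULL in a compared column never satisfies the condition.
Matched pairs: 2; unmatched v rows kept: 4.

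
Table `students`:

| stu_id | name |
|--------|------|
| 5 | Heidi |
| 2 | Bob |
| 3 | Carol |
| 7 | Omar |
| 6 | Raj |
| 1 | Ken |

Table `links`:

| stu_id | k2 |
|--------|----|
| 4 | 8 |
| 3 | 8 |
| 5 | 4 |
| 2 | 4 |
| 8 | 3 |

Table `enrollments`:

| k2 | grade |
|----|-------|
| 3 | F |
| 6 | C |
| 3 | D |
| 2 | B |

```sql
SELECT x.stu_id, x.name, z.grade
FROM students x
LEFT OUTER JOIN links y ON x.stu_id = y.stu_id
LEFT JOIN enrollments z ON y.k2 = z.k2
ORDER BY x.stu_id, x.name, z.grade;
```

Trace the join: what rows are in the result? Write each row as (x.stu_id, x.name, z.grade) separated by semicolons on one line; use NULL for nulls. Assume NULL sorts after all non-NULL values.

(1, Ken, NULL); (2, Bob, NULL); (3, Carol, NULL); (5, Heidi, NULL); (6, Raj, NULL); (7, Omar, NULL)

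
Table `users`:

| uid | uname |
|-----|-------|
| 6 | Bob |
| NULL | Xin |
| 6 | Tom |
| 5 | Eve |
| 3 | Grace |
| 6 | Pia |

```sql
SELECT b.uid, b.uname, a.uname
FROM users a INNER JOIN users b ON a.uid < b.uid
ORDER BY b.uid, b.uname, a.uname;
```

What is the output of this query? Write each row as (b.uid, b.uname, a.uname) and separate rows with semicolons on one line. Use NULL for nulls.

(5, Eve, Grace); (6, Bob, Eve); (6, Bob, Grace); (6, Pia, Eve); (6, Pia, Grace); (6, Tom, Eve); (6, Tom, Grace)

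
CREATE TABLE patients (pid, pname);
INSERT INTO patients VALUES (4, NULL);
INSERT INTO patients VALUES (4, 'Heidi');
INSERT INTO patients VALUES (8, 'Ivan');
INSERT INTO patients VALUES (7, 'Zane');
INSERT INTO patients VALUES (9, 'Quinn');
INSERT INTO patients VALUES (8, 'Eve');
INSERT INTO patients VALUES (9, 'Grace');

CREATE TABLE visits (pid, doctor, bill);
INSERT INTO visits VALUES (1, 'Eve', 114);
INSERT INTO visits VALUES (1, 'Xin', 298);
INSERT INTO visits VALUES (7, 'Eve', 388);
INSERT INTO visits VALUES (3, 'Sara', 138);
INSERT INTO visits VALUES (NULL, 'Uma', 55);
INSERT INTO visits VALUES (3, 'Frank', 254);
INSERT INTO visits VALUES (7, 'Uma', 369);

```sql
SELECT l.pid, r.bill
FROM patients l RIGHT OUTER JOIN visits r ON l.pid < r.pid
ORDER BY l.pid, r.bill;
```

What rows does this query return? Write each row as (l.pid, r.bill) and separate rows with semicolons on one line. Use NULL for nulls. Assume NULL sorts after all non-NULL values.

(4, 369); (4, 369); (4, 388); (4, 388); (NULL, 55); (NULL, 114); (NULL, 138); (NULL, 254); (NULL, 298)

RIGHT JOIN keeps every row from `visits`; unmatched rows get NULL for `patients`'s columns.
Matching on l.pid < r.pid. A NULL in a compared column never satisfies the condition.
- l (pid=4) pairs with 2 row(s) of r.
- l (pid=4) pairs with 2 row(s) of r.
- l (pid=8) has no partner in r.
- l (pid=7) has no partner in r.
- l (pid=9) has no partner in r.
- l (pid=8) has no partner in r.
- l (pid=9) has no partner in r.
- 5 r row(s) had no l match → kept, l columns NULL.
After projecting and ordering:
l.pid | r.bill
4 | 369
4 | 369
4 | 388
4 | 388
NULL | 55
NULL | 114
NULL | 138
NULL | 254
NULL | 298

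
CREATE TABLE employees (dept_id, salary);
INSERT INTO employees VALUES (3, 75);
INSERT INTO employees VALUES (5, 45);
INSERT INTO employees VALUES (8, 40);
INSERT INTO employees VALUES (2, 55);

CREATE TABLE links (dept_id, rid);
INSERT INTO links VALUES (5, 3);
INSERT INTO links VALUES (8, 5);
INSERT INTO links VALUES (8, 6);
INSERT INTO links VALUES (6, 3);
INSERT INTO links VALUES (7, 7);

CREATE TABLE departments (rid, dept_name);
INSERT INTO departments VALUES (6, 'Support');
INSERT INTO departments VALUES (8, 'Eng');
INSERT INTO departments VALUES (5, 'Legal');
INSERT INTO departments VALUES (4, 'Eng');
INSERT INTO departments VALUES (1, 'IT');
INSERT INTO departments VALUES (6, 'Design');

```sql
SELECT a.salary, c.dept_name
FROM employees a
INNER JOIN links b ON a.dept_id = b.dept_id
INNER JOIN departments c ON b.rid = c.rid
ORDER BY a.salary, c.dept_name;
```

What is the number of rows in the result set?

3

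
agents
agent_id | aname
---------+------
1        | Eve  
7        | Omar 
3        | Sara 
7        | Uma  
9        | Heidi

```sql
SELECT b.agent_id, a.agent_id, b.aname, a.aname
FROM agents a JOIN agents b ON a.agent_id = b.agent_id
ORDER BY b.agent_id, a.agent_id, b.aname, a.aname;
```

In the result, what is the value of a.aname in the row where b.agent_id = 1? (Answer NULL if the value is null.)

Eve

INNER JOIN keeps only pairs where the ON condition holds.
Matching on a.agent_id = b.agent_id.
Matched pairs: 7.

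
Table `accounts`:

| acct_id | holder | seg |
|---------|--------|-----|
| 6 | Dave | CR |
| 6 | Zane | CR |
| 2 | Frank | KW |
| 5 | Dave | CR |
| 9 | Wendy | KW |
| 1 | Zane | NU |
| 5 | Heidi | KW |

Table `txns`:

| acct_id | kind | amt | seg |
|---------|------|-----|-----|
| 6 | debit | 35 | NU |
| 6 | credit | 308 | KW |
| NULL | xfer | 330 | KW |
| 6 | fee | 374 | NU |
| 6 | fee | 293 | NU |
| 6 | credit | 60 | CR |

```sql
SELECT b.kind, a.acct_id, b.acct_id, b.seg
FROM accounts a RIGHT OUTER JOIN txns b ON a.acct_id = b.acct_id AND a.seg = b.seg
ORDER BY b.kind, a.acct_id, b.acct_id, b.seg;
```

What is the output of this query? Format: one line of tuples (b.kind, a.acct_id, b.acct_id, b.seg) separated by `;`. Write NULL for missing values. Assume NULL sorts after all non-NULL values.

RIGHT JOIN keeps every row from `txns`; unmatched rows get NULL for `accounts`'s columns.
Matching on a.acct_id = b.acct_id AND a.seg = b.seg. A NULL in a compared column never satisfies the condition.
Matched pairs: 2; unmatched b rows kept: 5.

(credit, 6, 6, CR); (credit, 6, 6, CR); (credit, NULL, 6, KW); (debit, NULL, 6, NU); (fee, NULL, 6, NU); (fee, NULL, 6, NU); (xfer, NULL, NULL, KW)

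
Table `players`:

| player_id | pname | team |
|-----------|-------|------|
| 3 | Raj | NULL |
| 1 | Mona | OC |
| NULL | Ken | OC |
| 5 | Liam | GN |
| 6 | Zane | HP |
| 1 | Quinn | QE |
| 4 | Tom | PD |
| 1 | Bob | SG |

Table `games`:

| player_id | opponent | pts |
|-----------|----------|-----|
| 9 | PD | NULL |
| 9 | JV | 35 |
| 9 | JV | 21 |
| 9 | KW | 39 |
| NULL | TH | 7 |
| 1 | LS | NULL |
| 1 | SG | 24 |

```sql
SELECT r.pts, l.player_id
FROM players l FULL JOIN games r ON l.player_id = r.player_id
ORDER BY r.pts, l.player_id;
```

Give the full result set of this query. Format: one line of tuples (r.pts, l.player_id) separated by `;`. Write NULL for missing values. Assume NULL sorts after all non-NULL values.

(7, NULL); (21, NULL); (24, 1); (24, 1); (24, 1); (35, NULL); (39, NULL); (NULL, 1); (NULL, 1); (NULL, 1); (NULL, 3); (NULL, 4); (NULL, 5); (NULL, 6); (NULL, NULL); (NULL, NULL)

FULL OUTER JOIN keeps every row from both sides; unmatched rows get NULL for the other side's columns.
Matching on l.player_id = r.player_id. A NULL in a compared column never satisfies the condition.
- player_id=3: no r row matches, row kept with r columns NULL.
- player_id=1: 2 matching r row(s), so 2 row(s) emitted.
- player_id=NULL: no r row matches, row kept with r columns NULL.
- player_id=5: no r row matches, row kept with r columns NULL.
- player_id=6: no r row matches, row kept with r columns NULL.
- player_id=1: 2 matching r row(s), so 2 row(s) emitted.
- player_id=4: no r row matches, row kept with r columns NULL.
- player_id=1: 2 matching r row(s), so 2 row(s) emitted.
- 5 r row(s) had no l match → kept, l columns NULL.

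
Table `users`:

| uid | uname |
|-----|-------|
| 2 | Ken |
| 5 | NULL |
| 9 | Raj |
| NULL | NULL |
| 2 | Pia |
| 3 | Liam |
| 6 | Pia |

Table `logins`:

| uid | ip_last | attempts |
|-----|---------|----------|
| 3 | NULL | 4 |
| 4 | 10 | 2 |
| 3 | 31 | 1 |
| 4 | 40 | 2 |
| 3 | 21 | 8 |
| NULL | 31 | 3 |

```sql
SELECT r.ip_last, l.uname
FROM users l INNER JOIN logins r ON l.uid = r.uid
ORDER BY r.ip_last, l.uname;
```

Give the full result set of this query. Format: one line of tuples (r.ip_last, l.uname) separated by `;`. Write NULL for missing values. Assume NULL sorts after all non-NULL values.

INNER JOIN keeps only pairs where the ON condition holds.
Matching on l.uid = r.uid. A NULL in a compared column never satisfies the condition.
- uid=2: no matching r row, dropped.
- uid=5: no matching r row, dropped.
- uid=9: no matching r row, dropped.
- uid=NULL: no matching r row, dropped.
- uid=2: no matching r row, dropped.
- uid=3: 3 matching r row(s), so 3 row(s) emitted.
- uid=6: no matching r row, dropped.
After projecting and ordering:
r.ip_last | l.uname
21 | Liam
31 | Liam
NULL | Liam

(21, Liam); (31, Liam); (NULL, Liam)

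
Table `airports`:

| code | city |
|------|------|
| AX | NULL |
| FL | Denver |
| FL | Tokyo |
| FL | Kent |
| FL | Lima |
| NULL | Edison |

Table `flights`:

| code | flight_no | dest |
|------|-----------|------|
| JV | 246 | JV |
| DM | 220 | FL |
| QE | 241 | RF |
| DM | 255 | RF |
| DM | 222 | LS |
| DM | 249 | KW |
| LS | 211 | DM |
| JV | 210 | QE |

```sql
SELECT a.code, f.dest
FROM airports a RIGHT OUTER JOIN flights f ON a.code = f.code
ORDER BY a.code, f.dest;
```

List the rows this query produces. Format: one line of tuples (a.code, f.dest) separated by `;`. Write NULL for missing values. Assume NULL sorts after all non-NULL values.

(NULL, DM); (NULL, FL); (NULL, JV); (NULL, KW); (NULL, LS); (NULL, QE); (NULL, RF); (NULL, RF)

RIGHT JOIN keeps every row from `flights`; unmatched rows get NULL for `airports`'s columns.
Matching on a.code = f.code. A NULL in a compared column never satisfies the condition.
- a (code=AX) has no partner in f.
- a (code=FL) has no partner in f.
- a (code=FL) has no partner in f.
- a (code=FL) has no partner in f.
- a (code=FL) has no partner in f.
- a (code=NULL) has no partner in f.
- 8 row(s) from f found no a partner → padded with NULL.
After projecting and ordering:
a.code | f.dest
NULL | DM
NULL | FL
NULL | JV
NULL | KW
NULL | LS
NULL | QE
NULL | RF
NULL | RF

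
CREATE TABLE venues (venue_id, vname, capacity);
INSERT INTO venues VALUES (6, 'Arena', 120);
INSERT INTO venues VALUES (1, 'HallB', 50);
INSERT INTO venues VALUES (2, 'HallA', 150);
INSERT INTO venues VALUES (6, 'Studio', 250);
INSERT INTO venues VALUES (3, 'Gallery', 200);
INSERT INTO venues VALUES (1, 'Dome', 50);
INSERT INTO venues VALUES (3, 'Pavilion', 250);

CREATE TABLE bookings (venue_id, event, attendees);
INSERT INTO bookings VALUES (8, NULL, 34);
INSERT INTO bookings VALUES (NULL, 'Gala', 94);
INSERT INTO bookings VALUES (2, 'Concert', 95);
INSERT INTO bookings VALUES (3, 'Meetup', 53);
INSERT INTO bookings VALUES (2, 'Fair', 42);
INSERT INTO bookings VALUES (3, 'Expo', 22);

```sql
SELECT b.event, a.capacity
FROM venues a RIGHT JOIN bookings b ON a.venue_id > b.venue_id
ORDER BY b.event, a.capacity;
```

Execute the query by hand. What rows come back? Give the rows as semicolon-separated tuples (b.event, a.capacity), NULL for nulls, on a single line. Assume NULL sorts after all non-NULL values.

RIGHT JOIN keeps every row from `bookings`; unmatched rows get NULL for `venues`'s columns.
Matching on a.venue_id > b.venue_id. A NULL in a compared column never satisfies the condition.
- a row (venue_id=6): matches 4 b row(s) → 4 output row(s).
- a row (venue_id=1): no match.
- a row (venue_id=2): no match.
- a row (venue_id=6): matches 4 b row(s) → 4 output row(s).
- a row (venue_id=3): matches 2 b row(s) → 2 output row(s).
- a row (venue_id=1): no match.
- a row (venue_id=3): matches 2 b row(s) → 2 output row(s).
- 2 row(s) from b found no a partner → padded with NULL.

(Concert, 120); (Concert, 200); (Concert, 250); (Concert, 250); (Expo, 120); (Expo, 250); (Fair, 120); (Fair, 200); (Fair, 250); (Fair, 250); (Gala, NULL); (Meetup, 120); (Meetup, 250); (NULL, NULL)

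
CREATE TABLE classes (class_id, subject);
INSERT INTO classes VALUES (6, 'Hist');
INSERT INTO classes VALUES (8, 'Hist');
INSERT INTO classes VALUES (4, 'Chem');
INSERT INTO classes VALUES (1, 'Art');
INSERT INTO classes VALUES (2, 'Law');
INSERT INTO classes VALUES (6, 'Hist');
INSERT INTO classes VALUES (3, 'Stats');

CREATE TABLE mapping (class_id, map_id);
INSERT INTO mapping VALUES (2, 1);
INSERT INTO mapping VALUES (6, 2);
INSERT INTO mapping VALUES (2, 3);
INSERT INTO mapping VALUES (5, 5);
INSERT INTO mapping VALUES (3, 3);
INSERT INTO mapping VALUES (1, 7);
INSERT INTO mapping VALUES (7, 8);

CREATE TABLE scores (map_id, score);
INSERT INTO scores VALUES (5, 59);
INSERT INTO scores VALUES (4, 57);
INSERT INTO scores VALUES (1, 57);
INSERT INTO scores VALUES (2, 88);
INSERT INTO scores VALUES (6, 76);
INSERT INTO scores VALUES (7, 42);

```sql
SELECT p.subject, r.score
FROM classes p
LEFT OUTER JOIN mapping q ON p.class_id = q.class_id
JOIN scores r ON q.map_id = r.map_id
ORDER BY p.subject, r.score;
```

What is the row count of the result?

4

Joins associate left-to-right: classes LEFT JOIN mapping on class_id gives 8 intermediate row(s).
Then INNER JOIN `scores r` on map_id: keep only rows whose q.map_id appears in r.
Result: 4 row(s).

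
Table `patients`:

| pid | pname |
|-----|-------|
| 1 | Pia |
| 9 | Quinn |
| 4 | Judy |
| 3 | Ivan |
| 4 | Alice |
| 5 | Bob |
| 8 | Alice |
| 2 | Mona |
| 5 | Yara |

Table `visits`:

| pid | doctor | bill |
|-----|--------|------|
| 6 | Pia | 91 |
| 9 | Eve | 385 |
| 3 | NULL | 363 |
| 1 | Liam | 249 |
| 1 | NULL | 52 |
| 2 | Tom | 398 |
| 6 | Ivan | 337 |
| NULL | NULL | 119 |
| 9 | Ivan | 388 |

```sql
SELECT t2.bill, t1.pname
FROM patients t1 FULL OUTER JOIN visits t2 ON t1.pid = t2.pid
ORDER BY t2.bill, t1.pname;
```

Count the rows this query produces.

FULL OUTER JOIN keeps every row from both sides; unmatched rows get NULL for the other side's columns.
Matching on t1.pid = t2.pid. A NULL in a compared column never satisfies the condition.
- t1 (pid=1) pairs with 2 row(s) of t2.
- t1 (pid=9) pairs with 2 row(s) of t2.
- t1 (pid=4) has no partner → padded with NULL.
- t1 (pid=3) pairs with 1 row(s) of t2.
- t1 (pid=4) has no partner → padded with NULL.
- t1 (pid=5) has no partner → padded with NULL.
- t1 (pid=8) has no partner → padded with NULL.
- t1 (pid=2) pairs with 1 row(s) of t2.
- t1 (pid=5) has no partner → padded with NULL.
- 3 t2 row(s) had no t1 match → kept, t1 columns NULL.
Total: 6 matched + 8 padded = 14 rows.

14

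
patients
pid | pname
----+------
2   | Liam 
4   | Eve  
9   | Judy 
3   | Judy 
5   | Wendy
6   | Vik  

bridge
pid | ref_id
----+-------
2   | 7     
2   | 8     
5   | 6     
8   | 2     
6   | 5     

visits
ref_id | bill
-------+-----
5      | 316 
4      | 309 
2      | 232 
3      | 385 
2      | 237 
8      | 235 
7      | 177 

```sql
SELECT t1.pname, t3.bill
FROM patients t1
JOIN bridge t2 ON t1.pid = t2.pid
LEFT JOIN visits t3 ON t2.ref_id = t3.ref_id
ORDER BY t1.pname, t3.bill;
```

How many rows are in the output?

Step 1 — t1 INNER JOIN t2 on pid → 4 row(s).
Then LEFT JOIN `visits t3` on ref_id: each of those 4 rows is kept; rows whose t2.ref_id has no match in t3 get NULL for t3's columns.
Result: 4 row(s).

4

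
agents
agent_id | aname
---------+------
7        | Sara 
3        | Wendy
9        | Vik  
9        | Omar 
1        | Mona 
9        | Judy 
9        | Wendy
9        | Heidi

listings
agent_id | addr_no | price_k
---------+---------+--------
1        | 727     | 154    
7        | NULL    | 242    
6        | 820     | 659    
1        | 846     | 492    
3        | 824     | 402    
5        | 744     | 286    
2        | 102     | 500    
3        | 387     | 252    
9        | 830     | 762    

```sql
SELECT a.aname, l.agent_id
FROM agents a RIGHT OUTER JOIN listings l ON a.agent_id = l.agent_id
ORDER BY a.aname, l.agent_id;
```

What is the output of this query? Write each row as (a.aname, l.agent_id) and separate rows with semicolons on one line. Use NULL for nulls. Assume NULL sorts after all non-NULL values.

(Heidi, 9); (Judy, 9); (Mona, 1); (Mona, 1); (Omar, 9); (Sara, 7); (Vik, 9); (Wendy, 3); (Wendy, 3); (Wendy, 9); (NULL, 2); (NULL, 5); (NULL, 6)

RIGHT JOIN keeps every row from `listings`; unmatched rows get NULL for `agents`'s columns.
Matching on a.agent_id = l.agent_id.
Matched pairs: 10; unmatched l rows kept: 3.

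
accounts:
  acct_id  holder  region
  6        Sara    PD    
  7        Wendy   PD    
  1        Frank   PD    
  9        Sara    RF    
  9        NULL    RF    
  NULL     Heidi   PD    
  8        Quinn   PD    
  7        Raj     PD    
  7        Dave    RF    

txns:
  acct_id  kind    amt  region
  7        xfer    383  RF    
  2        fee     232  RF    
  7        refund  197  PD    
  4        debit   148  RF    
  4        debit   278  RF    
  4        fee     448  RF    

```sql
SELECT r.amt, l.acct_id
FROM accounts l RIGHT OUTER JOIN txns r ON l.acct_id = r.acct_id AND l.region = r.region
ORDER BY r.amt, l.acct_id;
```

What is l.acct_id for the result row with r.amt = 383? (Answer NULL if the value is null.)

7

RIGHT JOIN keeps every row from `txns`; unmatched rows get NULL for `accounts`'s columns.
Matching on l.acct_id = r.acct_id AND l.region = r.region. A NULL in a compared column never satisfies the condition.
- l[0] acct_id=6, region=PD → no match.
- l[1] acct_id=7, region=PD → 1 match(es) in r → 1 row(s).
- l[2] acct_id=1, region=PD → no match.
- l[3] acct_id=9, region=RF → no match.
- l[4] acct_id=9, region=RF → no match.
- l[5] acct_id=NULL, region=PD → no match.
- l[6] acct_id=8, region=PD → no match.
- l[7] acct_id=7, region=PD → 1 match(es) in r → 1 row(s).
- l[8] acct_id=7, region=RF → 1 match(es) in r → 1 row(s).
- 4 r row(s) had no l match → kept, l columns NULL.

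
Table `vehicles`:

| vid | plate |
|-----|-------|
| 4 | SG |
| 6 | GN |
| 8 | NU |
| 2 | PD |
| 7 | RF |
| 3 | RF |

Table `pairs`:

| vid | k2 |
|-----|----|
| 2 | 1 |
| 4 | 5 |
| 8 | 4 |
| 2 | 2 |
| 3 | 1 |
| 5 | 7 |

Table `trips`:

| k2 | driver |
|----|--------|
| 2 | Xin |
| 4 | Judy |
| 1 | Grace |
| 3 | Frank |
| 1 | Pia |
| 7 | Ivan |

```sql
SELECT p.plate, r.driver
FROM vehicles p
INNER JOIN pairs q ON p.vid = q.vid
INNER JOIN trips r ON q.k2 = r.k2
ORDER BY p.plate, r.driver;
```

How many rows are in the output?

6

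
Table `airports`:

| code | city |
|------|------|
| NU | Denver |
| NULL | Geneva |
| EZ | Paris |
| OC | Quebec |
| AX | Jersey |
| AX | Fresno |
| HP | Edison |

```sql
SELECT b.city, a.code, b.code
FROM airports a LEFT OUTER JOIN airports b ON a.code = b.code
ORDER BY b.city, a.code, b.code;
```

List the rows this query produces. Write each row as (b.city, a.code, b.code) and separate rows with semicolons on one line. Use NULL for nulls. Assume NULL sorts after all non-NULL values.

(Denver, NU, NU); (Edison, HP, HP); (Fresno, AX, AX); (Fresno, AX, AX); (Jersey, AX, AX); (Jersey, AX, AX); (Paris, EZ, EZ); (Quebec, OC, OC); (NULL, NULL, NULL)

LEFT JOIN keeps every row from `airports a`; unmatched rows get NULL for `airports b`'s columns.
Matching on a.code = b.code. A NULL in a compared column never satisfies the condition.
Matched pairs: 8; unmatched a rows kept: 1.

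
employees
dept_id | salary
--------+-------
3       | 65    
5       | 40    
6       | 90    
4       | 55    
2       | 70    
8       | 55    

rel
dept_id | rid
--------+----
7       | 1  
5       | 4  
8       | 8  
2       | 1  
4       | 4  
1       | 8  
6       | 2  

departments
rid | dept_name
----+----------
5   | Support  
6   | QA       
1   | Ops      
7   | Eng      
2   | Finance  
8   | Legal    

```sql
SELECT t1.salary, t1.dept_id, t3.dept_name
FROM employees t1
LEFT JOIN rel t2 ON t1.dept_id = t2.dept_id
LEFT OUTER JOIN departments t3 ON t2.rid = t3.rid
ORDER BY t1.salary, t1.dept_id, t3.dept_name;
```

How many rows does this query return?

6

Evaluate left to right. First `employees t1 LEFT JOIN rel t2` on dept_id: 6 row(s).
Then LEFT JOIN `departments t3` on rid: each of those 6 rows is kept; rows whose t2.rid has no match in t3 get NULL for t3's columns.
Result: 6 row(s).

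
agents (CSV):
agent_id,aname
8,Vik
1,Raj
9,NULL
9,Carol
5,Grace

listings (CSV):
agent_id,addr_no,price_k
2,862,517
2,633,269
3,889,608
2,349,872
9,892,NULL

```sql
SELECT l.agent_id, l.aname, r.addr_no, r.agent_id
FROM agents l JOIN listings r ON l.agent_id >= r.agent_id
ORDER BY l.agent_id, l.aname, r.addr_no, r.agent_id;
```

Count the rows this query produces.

18

INNER JOIN keeps only pairs where the ON condition holds.
Matching on l.agent_id >= r.agent_id.
Matched pairs: 18.
Total: 18 rows.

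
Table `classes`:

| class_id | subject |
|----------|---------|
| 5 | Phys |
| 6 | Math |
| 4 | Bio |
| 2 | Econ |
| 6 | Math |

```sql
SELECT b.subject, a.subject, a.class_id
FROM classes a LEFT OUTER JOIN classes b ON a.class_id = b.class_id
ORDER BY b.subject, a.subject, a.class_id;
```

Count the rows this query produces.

LEFT JOIN keeps every row from `classes a`; unmatched rows get NULL for `classes b`'s columns.
Matching on a.class_id = b.class_id.
- a row (class_id=5): matches 1 b row(s) → 1 output row(s).
- a row (class_id=6): matches 2 b row(s) → 2 output row(s).
- a row (class_id=4): matches 1 b row(s) → 1 output row(s).
- a row (class_id=2): matches 1 b row(s) → 1 output row(s).
- a row (class_id=6): matches 2 b row(s) → 2 output row(s).
Total: 7 rows.

7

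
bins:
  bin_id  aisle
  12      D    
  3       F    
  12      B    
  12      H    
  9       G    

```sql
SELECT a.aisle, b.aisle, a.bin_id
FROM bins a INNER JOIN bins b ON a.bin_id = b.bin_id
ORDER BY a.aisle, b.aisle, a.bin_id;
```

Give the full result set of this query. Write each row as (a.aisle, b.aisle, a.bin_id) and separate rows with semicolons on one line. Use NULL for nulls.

INNER JOIN keeps only pairs where the ON condition holds.
Matching on a.bin_id = b.bin_id.
Matched pairs: 11.

(B, B, 12); (B, D, 12); (B, H, 12); (D, B, 12); (D, D, 12); (D, H, 12); (F, F, 3); (G, G, 9); (H, B, 12); (H, D, 12); (H, H, 12)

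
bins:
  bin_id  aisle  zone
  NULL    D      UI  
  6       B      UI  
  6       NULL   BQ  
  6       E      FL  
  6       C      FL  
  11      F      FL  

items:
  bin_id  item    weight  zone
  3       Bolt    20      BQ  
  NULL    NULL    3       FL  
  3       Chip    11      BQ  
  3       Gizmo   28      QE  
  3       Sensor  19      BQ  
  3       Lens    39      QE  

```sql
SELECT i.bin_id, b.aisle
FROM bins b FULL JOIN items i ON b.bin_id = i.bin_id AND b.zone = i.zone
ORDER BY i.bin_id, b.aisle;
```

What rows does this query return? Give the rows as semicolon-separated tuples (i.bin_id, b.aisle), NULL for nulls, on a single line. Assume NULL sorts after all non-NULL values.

FULL OUTER JOIN keeps every row from both sides; unmatched rows get NULL for the other side's columns.
Matching on b.bin_id = i.bin_id AND b.zone = i.zone. A NULL in a compared column never satisfies the condition.
- b (bin_id=NULL, zone=UI) has no partner → padded with NULL.
- b (bin_id=6, zone=UI) has no partner → padded with NULL.
- b (bin_id=6, zone=BQ) has no partner → padded with NULL.
- b (bin_id=6, zone=FL) has no partner → padded with NULL.
- b (bin_id=6, zone=FL) has no partner → padded with NULL.
- b (bin_id=11, zone=FL) has no partner → padded with NULL.
- plus 6 unmatched i row(s), each kept with NULL b columns.

(3, NULL); (3, NULL); (3, NULL); (3, NULL); (3, NULL); (NULL, B); (NULL, C); (NULL, D); (NULL, E); (NULL, F); (NULL, NULL); (NULL, NULL)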